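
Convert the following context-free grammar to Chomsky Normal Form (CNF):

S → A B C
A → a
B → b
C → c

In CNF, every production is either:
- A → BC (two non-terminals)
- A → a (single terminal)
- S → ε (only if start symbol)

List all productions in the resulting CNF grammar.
The grammar has no ε-productions or unit productions to eliminate.
A → a is already in CNF (single terminal) – keep it.
B → b is already in CNF (single terminal) – keep it.
C → c is already in CNF (single terminal) – keep it.
S → A B C has 3 symbols on the right: break it into binary productions S → A X0, X0 → B C.
Resulting CNF grammar (5 productions): A → a; B → b; C → c; S → A X0; X0 → B C

Final answer: A → a; B → b; C → c; S → A X0; X0 → B C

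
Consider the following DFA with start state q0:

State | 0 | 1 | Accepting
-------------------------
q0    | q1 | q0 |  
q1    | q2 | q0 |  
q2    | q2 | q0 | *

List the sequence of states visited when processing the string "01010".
q0 → q1 → q0 → q1 → q0 → q1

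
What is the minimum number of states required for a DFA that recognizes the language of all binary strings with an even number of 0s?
Language: binary strings with an even number of 0s
Lower bound (Myhill–Nerode): the prefixes ε, 0 are pairwise distinguishable:
  ε vs 0: suffix ε distinguishes them (ε has zero 0s (accepted), 0 has one 0 (rejected))
So any DFA needs at least 2 states.
Upper bound: a DFA with 2 states exists (one state per class above).
Minimum states: 2

Final answer: 2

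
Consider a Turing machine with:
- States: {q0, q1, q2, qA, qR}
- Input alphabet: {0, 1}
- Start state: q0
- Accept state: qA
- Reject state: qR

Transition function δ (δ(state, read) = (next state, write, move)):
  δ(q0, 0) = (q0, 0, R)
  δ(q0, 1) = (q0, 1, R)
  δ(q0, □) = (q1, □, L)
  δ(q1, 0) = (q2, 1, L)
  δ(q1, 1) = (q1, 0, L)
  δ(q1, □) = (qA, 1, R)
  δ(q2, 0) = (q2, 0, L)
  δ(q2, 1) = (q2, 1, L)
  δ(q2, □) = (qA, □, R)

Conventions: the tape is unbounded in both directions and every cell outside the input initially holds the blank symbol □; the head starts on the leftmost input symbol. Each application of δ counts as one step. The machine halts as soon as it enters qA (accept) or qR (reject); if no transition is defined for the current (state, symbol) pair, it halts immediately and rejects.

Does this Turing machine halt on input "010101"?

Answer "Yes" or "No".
Step 0: [q0]010101 (head at position 0)
Step 1: δ(q0, 0) = (q0, 0, R)  ⊢  0[q0]10101 (head at position 1)
Step 2: δ(q0, 1) = (q0, 1, R)  ⊢  01[q0]0101 (head at position 2)
Step 3: δ(q0, 0) = (q0, 0, R)  ⊢  010[q0]101 (head at position 3)
Step 4: δ(q0, 1) = (q0, 1, R)  ⊢  0101[q0]01 (head at position 4)
Step 5: δ(q0, 0) = (q0, 0, R)  ⊢  01010[q0]1 (head at position 5)
Step 6: δ(q0, 1) = (q0, 1, R)  ⊢  010101[q0]□ (head at position 6)
Step 7: δ(q0, □) = (q1, □, L)  ⊢  01010[q1]1□ (head at position 5)
Step 8: δ(q1, 1) = (q1, 0, L)  ⊢  0101[q1]00□ (head at position 4)
Step 9: δ(q1, 0) = (q2, 1, L)  ⊢  010[q2]110□ (head at position 3)
Step 10: δ(q2, 1) = (q2, 1, L)  ⊢  01[q2]0110□ (head at position 2)
Step 11: δ(q2, 0) = (q2, 0, L)  ⊢  0[q2]10110□ (head at position 1)
Step 12: δ(q2, 1) = (q2, 1, L)  ⊢  [q2]010110□ (head at position 0)
Step 13: δ(q2, 0) = (q2, 0, L)  ⊢  [q2]□010110□ (head at position -1)
Step 14: δ(q2, □) = (qA, □, R)  ⊢  □[qA]010110□ (head at position 0)
The machine is in qA, so it halts and accepts.
It halts after 14 steps.

Final answer: Yes - halts after 14 steps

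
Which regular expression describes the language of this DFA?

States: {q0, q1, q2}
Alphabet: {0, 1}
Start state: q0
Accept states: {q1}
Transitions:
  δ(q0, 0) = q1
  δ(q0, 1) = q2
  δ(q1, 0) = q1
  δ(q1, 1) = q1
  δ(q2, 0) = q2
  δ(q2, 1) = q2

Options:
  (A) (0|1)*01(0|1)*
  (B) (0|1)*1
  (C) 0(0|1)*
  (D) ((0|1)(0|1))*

Testing sample strings against the DFA:
  '100' -> rejected
  '1100' -> rejected
  '101' -> rejected
  '01' -> accepted
Checking each option for a counterexample:
  (A) (0|1)*01(0|1)*: '0' is accepted by the DFA but does not match the regex → eliminated
  (B) (0|1)*1: '0' is accepted by the DFA but does not match the regex → eliminated
  (C) 0(0|1)*: agrees with the DFA on all strings of length ≤ 4
  (D) ((0|1)(0|1))*: ε is rejected by the DFA but matches the regex → eliminated
Only (C) 0(0|1)* is consistent with the DFA.

Final answer: (C) 0(0|1)*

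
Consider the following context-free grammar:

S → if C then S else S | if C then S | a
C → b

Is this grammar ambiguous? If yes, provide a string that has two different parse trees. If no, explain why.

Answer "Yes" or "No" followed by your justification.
The 'dangling else' can attach to either if. Two leftmost derivations of  if b then if b then a else a:
  (1) S ⇒ if C then S else S ⇒ if b then S else S ⇒ if b then if C then S else S ⇒ if b then if b then S else S ⇒ if b then if b then a else S ⇒ if b then if b then a else a   (else belongs to the outer if)
  (2) S ⇒ if C then S ⇒ if b then S ⇒ if b then if C then S else S ⇒ if b then if b then S else S ⇒ if b then if b then a else S ⇒ if b then if b then a else a   (else belongs to the inner if)
Two distinct parse trees for the same string, so the grammar is ambiguous.

Final answer: Yes - the string 'if b then if b then a else a' has two distinct leftmost derivations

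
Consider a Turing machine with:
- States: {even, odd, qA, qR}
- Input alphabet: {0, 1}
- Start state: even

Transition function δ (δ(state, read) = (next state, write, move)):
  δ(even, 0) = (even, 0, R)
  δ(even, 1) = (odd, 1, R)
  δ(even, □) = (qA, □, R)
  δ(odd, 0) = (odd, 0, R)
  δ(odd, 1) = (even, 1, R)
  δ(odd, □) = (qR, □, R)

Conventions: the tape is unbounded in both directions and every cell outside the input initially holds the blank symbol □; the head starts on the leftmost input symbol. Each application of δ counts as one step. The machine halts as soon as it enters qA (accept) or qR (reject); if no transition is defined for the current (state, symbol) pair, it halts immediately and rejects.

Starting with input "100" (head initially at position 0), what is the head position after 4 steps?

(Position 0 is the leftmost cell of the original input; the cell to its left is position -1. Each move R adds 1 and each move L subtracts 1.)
Step 0: [even]100 (head at position 0)
Step 1: δ(even, 1) = (odd, 1, R)  ⊢  1[odd]00 (head at position 1)
Step 2: δ(odd, 0) = (odd, 0, R)  ⊢  10[odd]0 (head at position 2)
Step 3: δ(odd, 0) = (odd, 0, R)  ⊢  100[odd]□ (head at position 3)
Step 4: δ(odd, □) = (qR, □, R)  ⊢  100□[qR]□ (head at position 4)
Head position after 4 steps: 4

Final answer: Position 4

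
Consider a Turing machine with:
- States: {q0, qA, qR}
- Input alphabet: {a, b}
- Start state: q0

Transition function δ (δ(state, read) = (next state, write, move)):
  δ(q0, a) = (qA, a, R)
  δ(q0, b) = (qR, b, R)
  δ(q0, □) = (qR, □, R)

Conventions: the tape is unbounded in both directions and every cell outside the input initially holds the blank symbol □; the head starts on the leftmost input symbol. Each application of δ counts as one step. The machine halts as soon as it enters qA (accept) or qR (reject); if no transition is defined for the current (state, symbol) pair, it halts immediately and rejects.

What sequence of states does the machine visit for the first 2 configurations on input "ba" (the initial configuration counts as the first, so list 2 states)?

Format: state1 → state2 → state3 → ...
Step 0: [q0]ba (head at position 0)
Step 1: δ(q0, b) = (qR, b, R)  ⊢  b[qR]a (head at position 1)
Reading off the states of these 2 configurations: q0 → qR

Final answer: q0 → qR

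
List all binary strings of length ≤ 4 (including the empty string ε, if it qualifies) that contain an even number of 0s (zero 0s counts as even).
Checking every binary string of length 0 to 4:
  Length 0: accepted: ε | rejected: (none)
  Length 1: accepted: 1 | rejected: 0
  Length 2: accepted: 00, 11 | rejected: 01, 10
  Length 3: accepted: 001, 010, 100, 111 | rejected: 000, 011, 101, 110
  Length 4: accepted: 0000, 0011, 0101, 0110, 1001, 1010, 1100, 1111 | rejected: 0001, 0010, 0100, 0111, 1000, 1011, 1101, 1110
Total: 16 string(s).

Final answer: ε, 1, 00, 11, 001, 010, 100, 111, 0000, 0011, 0101, 0110, 1001, 1010, 1100, 1111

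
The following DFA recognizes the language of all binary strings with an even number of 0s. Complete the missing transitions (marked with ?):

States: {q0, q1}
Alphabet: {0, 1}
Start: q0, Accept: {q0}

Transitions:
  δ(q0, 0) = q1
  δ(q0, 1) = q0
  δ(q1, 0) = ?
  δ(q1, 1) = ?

What each state remembers (consistent with the given transitions and accept states):
  q0: an even number of 0s has been read so far
  q1: an odd number of 0s has been read so far
Filling in the missing entries:
  δ(q1, 0): in q1 (an odd number of 0s has been read so far), after reading 0 we have: an even number of 0s has been read so far → q0
  δ(q1, 1): in q1 (an odd number of 0s has been read so far), after reading 1 we have: an odd number of 0s has been read so far → q1

Final answer: δ(q1, 0) = q0; δ(q1, 1) = q1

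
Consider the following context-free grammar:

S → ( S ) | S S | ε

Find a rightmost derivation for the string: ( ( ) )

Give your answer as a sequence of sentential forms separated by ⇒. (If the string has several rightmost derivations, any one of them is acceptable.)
Start with S.
Step 1: the rightmost non-terminal is S; apply S → ( S ):  ( S )
Step 2: the rightmost non-terminal is S; apply S → ( S ):  ( ( S ) )
Step 3: the rightmost non-terminal is S; apply S → ε:  ( ( ) )

Final answer: S ⇒ ( S ) ⇒ ( ( S ) ) ⇒ ( ( ) )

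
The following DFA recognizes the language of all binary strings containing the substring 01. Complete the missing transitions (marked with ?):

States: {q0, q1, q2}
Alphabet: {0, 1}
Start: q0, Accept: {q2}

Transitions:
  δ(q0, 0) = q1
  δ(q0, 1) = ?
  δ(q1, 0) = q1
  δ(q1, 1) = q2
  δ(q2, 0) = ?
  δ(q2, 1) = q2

What each state remembers (consistent with the given transitions and accept states):
  q0: 01 not seen yet and the last symbol was not 0
  q1: 01 not seen yet and the last symbol was 0
  q2: the substring 01 has already been seen
Filling in the missing entries:
  δ(q0, 1): in q0 (01 not seen yet and the last symbol was not 0), after reading 1 we have: 01 not seen yet and the last symbol was not 0 → q0
  δ(q2, 0): in q2 (the substring 01 has already been seen), after reading 0 we have: the substring 01 has already been seen → q2

Final answer: δ(q0, 1) = q0; δ(q2, 0) = q2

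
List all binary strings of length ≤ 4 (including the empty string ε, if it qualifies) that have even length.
Checking every binary string of length 0 to 4:
  Length 0: accepted: ε | rejected: (none)
  Length 1: accepted: (none) | rejected: 0, 1
  Length 2: accepted: 00, 01, 10, 11 | rejected: (none)
  Length 3: accepted: (none) | rejected: 000, 001, 010, 011, 100, 101, 110, 111
  Length 4: accepted: 0000, 0001, 0010, 0011, 0100, 0101, 0110, 0111, 1000, 1001, 1010, 1011, 1100, 1101, 1110, 1111 | rejected: (none)
Total: 21 string(s).

Final answer: ε, 00, 01, 10, 11, 0000, 0001, 0010, 0011, 0100, 0101, 0110, 0111, 1000, 1001, 1010, 1011, 1100, 1101, 1110, 1111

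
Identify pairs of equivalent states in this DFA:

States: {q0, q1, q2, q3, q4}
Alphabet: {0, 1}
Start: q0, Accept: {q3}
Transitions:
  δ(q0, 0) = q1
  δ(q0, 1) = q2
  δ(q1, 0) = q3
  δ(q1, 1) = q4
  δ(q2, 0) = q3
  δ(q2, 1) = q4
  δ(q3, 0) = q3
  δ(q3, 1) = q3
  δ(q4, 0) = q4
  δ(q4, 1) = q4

Using the table-filling algorithm:
Round 0 – mark pairs where exactly one state is accepting: (q0,q3), (q1,q3), (q2,q3), (q3,q4)
Round 1 – newly marked: (q0,q1) [on 0: q1 vs q3, already marked]; (q0,q2) [on 0: q1 vs q3, already marked]; (q1,q4) [on 0: q3 vs q4, already marked]; (q2,q4) [on 0: q3 vs q4, already marked]
Round 2 – newly marked: (q0,q4) [on 0: q1 vs q4, already marked]
No further pairs can be marked.
(q1, q2) unmarked: δ(q1,0)=q3, δ(q2,0)=q3; δ(q1,1)=q4, δ(q2,1)=q4 → equivalent
Equivalent pairs: (q1, q2)

Final answer: Equivalent pairs: (q1, q2)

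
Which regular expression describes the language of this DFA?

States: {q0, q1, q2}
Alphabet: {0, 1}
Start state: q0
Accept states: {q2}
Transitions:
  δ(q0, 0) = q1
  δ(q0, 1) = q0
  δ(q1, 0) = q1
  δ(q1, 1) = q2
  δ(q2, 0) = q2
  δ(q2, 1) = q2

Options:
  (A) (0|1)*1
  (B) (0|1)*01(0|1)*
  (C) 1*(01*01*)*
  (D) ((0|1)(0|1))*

Testing sample strings against the DFA:
  '11' -> rejected
  '11' -> rejected
  '100' -> rejected
  '010' -> accepted
Checking each option for a counterexample:
  (A) (0|1)*1: '1' is rejected by the DFA but matches the regex → eliminated
  (B) (0|1)*01(0|1)*: agrees with the DFA on all strings of length ≤ 4
  (C) 1*(01*01*)*: ε is rejected by the DFA but matches the regex → eliminated
  (D) ((0|1)(0|1))*: ε is rejected by the DFA but matches the regex → eliminated
Only (B) (0|1)*01(0|1)* is consistent with the DFA.

Final answer: (B) (0|1)*01(0|1)*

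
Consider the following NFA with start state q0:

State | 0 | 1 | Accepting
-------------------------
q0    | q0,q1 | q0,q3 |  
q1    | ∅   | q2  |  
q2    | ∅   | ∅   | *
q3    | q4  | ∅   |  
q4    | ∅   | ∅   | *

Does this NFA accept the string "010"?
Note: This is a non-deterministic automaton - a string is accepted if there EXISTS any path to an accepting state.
Track the set of states the NFA could be in: start {q0}
Read '0': {q0} → {q0, q1}
Read '1': {q0, q1} → {q0, q2, q3}
Read '0': {q0, q2, q3} → {q0, q1, q4}
Final set {q0, q1, q4} contains accepting state(s) {q4} → accepted.

Final answer: Yes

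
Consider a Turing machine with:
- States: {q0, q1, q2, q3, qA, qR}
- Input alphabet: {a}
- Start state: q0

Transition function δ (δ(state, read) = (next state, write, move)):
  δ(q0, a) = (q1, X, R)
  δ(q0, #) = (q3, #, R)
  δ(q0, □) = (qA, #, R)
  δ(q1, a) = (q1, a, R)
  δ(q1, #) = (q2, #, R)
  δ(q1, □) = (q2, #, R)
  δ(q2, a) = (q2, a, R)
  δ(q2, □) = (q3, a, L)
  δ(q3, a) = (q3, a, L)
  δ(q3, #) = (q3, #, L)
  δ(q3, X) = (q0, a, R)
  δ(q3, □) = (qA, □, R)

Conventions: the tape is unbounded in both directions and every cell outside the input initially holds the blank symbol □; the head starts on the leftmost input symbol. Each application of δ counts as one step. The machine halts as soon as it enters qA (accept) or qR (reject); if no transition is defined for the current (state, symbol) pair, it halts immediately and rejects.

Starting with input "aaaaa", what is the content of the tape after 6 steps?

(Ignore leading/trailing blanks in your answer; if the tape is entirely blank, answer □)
Step 0: [q0]aaaaa (head at position 0)
Step 1: δ(q0, a) = (q1, X, R)  ⊢  X[q1]aaaa (head at position 1)
Step 2: δ(q1, a) = (q1, a, R)  ⊢  Xa[q1]aaa (head at position 2)
Step 3: δ(q1, a) = (q1, a, R)  ⊢  Xaa[q1]aa (head at position 3)
Step 4: δ(q1, a) = (q1, a, R)  ⊢  Xaaa[q1]a (head at position 4)
Step 5: δ(q1, a) = (q1, a, R)  ⊢  Xaaaa[q1]□ (head at position 5)
Step 6: δ(q1, □) = (q2, #, R)  ⊢  Xaaaa#[q2]□ (head at position 6)
Tape after 6 steps (ignoring surrounding blanks): Xaaaa#

Final answer: Tape: Xaaaa#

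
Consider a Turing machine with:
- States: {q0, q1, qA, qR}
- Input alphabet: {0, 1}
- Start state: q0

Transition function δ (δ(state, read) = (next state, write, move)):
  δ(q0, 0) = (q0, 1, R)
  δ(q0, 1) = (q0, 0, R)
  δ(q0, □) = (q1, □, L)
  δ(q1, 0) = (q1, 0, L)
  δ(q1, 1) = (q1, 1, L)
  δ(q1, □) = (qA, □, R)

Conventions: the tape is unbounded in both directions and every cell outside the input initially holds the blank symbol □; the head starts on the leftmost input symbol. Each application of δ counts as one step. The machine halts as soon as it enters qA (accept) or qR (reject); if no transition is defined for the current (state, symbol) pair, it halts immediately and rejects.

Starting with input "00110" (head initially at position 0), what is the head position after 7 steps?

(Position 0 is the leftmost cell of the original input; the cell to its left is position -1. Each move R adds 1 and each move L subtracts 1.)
Step 0: [q0]00110 (head at position 0)
Step 1: δ(q0, 0) = (q0, 1, R)  ⊢  1[q0]0110 (head at position 1)
Step 2: δ(q0, 0) = (q0, 1, R)  ⊢  11[q0]110 (head at position 2)
Step 3: δ(q0, 1) = (q0, 0, R)  ⊢  110[q0]10 (head at position 3)
Step 4: δ(q0, 1) = (q0, 0, R)  ⊢  1100[q0]0 (head at position 4)
Step 5: δ(q0, 0) = (q0, 1, R)  ⊢  11001[q0]□ (head at position 5)
Step 6: δ(q0, □) = (q1, □, L)  ⊢  1100[q1]1□ (head at position 4)
Step 7: δ(q1, 1) = (q1, 1, L)  ⊢  110[q1]01□ (head at position 3)
Head position after 7 steps: 3

Final answer: Position 3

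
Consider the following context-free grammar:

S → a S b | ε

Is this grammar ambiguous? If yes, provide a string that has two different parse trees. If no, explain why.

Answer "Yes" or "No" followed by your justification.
At every step exactly one production applies: if the remaining string to generate is non-empty it starts with a and ends with b, forcing S → a S b; if it is empty, S → ε is forced. Hence each string a^n b^n has exactly one derivation (S → a S b applied n times, then S → ε) and one parse tree.

Final answer: No - the grammar is unambiguous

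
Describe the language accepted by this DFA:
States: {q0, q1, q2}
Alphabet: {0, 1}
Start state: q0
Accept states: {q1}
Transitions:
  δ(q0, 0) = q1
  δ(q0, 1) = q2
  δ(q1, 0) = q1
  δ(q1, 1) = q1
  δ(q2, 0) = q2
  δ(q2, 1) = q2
Analyzing the DFA structure:
Start state: q0
Accept states: {q1}
Interpreting what each state remembers (checking against the transitions):
  q0: nothing has been read yet
  q1: the first symbol was 0
  q2: the first symbol was 1 (trap state)
  δ(q0, 0): in q0 (nothing has been read yet), after reading 0 we have: the first symbol was 0 → q1
  δ(q0, 1): in q0 (nothing has been read yet), after reading 1 we have: the first symbol was 1 (trap state) → q2
  δ(q1, 0): in q1 (the first symbol was 0), after reading 0 we have: the first symbol was 0 → q1
  δ(q1, 1): in q1 (the first symbol was 0), after reading 1 we have: the first symbol was 0 → q1
  δ(q2, 0): in q2 (the first symbol was 1 (trap state)), after reading 0 we have: the first symbol was 1 (trap state) → q2
  δ(q2, 1): in q2 (the first symbol was 1 (trap state)), after reading 1 we have: the first symbol was 1 (trap state) → q2
A string is accepted iff it ends in {q1}, i.e. the first symbol was 0.
Language: All binary strings starting with 0

Final answer: All binary strings starting with 0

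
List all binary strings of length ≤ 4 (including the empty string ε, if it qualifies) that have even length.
Checking every binary string of length 0 to 4:
  Length 0: accepted: ε | rejected: (none)
  Length 1: accepted: (none) | rejected: 0, 1
  Length 2: accepted: 00, 01, 10, 11 | rejected: (none)
  Length 3: accepted: (none) | rejected: 000, 001, 010, 011, 100, 101, 110, 111
  Length 4: accepted: 0000, 0001, 0010, 0011, 0100, 0101, 0110, 0111, 1000, 1001, 1010, 1011, 1100, 1101, 1110, 1111 | rejected: (none)
Total: 21 string(s).

Final answer: ε, 00, 01, 10, 11, 0000, 0001, 0010, 0011, 0100, 0101, 0110, 0111, 1000, 1001, 1010, 1011, 1100, 1101, 1110, 1111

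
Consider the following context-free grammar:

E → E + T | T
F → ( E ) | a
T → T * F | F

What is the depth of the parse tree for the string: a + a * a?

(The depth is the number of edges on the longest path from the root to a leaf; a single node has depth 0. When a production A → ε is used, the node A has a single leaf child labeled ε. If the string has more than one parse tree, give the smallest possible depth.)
The grammar is unambiguous; the parse tree of a + a * a is:
E → E + T at the root (depth 0).
  Left E (depth 1) → T (2) → F (3) → a (4).
  Right T (depth 1) → T * F; that T (2) → F (3) → a (4); F (2) → a (3).
The longest root-to-leaf paths have 4 edges.
Depth = 4.

Final answer: 4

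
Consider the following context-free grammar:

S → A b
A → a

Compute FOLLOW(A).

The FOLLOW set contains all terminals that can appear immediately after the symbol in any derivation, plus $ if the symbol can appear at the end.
A occurs only in S → A b, where it is immediately followed by the terminal b. So FOLLOW(A) = {b}.

Final answer: {b}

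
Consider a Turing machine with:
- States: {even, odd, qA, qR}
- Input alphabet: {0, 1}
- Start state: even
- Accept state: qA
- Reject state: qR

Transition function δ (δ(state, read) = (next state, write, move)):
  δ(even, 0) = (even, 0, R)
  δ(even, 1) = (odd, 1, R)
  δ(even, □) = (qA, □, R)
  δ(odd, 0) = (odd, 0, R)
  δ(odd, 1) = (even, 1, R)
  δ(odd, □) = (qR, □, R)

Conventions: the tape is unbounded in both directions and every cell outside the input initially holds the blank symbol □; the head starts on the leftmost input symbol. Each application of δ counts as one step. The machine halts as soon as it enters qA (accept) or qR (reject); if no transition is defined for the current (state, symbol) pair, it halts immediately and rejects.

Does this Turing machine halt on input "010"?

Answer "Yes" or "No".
Step 0: [even]010 (head at position 0)
Step 1: δ(even, 0) = (even, 0, R)  ⊢  0[even]10 (head at position 1)
Step 2: δ(even, 1) = (odd, 1, R)  ⊢  01[odd]0 (head at position 2)
Step 3: δ(odd, 0) = (odd, 0, R)  ⊢  010[odd]□ (head at position 3)
Step 4: δ(odd, □) = (qR, □, R)  ⊢  010□[qR]□ (head at position 4)
The machine is in qR, so it halts and rejects.
It halts after 4 steps.

Final answer: Yes - halts after 4 steps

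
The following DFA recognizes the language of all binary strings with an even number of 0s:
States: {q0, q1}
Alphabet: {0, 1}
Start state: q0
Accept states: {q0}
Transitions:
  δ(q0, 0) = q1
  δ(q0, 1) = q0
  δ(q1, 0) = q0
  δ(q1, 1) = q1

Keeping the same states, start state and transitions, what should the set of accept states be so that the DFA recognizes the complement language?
The DFA is complete (every state has a transition on every symbol), so the complement
is recognized by the same DFA with accepting and non-accepting states swapped.
Original accept states: {q0}
Complement accept states = All states - Original accept states
= {q0, q1} - {q0}
= {q1}
Complement language: strings with an ODD number of 0s

Final answer: {q1}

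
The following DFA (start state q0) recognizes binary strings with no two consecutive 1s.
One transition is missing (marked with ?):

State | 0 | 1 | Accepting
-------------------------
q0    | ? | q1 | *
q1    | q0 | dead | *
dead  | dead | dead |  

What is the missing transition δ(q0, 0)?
q0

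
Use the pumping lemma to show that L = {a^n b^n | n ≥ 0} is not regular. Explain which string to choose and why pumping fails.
Language: L = {a^n b^n | n ≥ 0} (equal numbers of a's followed by b's)
Step 1: Assume for contradiction that L is regular, with pumping length p.
Step 2: Choose s = a^p b^p. Then s ∈ L (it has p a's followed by p b's) and |s| ≥ p.
Step 3: Consider any decomposition s = xyz with |xy| ≤ p and |y| > 0. Since |xy| ≤ p and the first p symbols of s are all a's, y = a^k for some k with 1 ≤ k ≤ p.
Step 4: Pumping up (i = 2): xy²z = a^(p+k) b^p, which has more a's than b's, so xy²z ∉ L.
This contradicts the pumping lemma, so L is not regular.

Final answer: Choose s = a^p b^p. Since |xy| ≤ p, y = a^k with k ≥ 1. Then xy²z = a^(p+k) b^p ∉ L.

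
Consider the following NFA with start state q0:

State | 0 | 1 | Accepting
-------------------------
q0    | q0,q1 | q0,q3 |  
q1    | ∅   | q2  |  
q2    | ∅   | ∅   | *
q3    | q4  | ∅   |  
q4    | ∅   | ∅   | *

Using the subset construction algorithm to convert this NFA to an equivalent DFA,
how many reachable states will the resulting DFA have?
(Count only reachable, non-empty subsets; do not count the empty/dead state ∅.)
Start subset: {q0}
{q0}: on 0 → {q0, q1}, on 1 → {q0, q3}
{q0, q1}: on 0 → {q0, q1}, on 1 → {q0, q2, q3}
{q0, q3}: on 0 → {q0, q1, q4}, on 1 → {q0, q3}
{q0, q2, q3}: on 0 → {q0, q1, q4}, on 1 → {q0, q3}
{q0, q1, q4}: on 0 → {q0, q1}, on 1 → {q0, q2, q3}
Reachable non-empty subsets: {q0}, {q0, q1}, {q0, q3}, {q0, q2, q3}, {q0, q1, q4} — 5 in total.

Final answer: 5 states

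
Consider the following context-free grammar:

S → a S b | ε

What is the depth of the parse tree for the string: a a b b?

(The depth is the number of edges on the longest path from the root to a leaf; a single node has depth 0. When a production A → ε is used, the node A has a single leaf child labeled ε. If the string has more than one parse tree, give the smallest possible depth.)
The only parse tree applies S → a S b 2 times (once per matching a…b pair) and then S → ε.
The S nodes sit at depths 0, 1, …, 2; the innermost S (depth 2) has the single child ε at depth 3.
The terminal leaves a, b are at depths 1..2, so the longest root-to-leaf path is S → S → … → S → ε with 3 edges.
Depth = 3.

Final answer: 3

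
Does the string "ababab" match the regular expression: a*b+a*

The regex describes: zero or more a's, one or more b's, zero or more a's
No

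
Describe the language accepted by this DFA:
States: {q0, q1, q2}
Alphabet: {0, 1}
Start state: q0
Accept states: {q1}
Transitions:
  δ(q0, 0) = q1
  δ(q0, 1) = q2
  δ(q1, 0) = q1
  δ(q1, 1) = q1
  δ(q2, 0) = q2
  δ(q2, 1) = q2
Analyzing the DFA structure:
Start state: q0
Accept states: {q1}
Interpreting what each state remembers (checking against the transitions):
  q0: nothing has been read yet
  q1: the first symbol was 0
  q2: the first symbol was 1 (trap state)
  δ(q0, 0): in q0 (nothing has been read yet), after reading 0 we have: the first symbol was 0 → q1
  δ(q0, 1): in q0 (nothing has been read yet), after reading 1 we have: the first symbol was 1 (trap state) → q2
  δ(q1, 0): in q1 (the first symbol was 0), after reading 0 we have: the first symbol was 0 → q1
  δ(q1, 1): in q1 (the first symbol was 0), after reading 1 we have: the first symbol was 0 → q1
  δ(q2, 0): in q2 (the first symbol was 1 (trap state)), after reading 0 we have: the first symbol was 1 (trap state) → q2
  δ(q2, 1): in q2 (the first symbol was 1 (trap state)), after reading 1 we have: the first symbol was 1 (trap state) → q2
A string is accepted iff it ends in {q1}, i.e. the first symbol was 0.
Language: All binary strings starting with 0

Final answer: All binary strings starting with 0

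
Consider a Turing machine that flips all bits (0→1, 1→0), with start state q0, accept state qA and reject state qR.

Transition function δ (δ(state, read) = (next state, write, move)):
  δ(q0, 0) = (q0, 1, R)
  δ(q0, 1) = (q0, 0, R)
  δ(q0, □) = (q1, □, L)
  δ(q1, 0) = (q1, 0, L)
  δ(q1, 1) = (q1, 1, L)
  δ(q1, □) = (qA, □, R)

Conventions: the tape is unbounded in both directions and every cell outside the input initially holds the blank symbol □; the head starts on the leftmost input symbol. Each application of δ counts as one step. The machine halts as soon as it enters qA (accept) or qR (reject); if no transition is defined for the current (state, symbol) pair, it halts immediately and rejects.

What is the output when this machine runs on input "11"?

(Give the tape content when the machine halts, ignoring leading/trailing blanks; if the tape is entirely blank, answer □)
Step 0: [q0]11 (head at position 0)
Step 1: δ(q0, 1) = (q0, 0, R)  ⊢  0[q0]1 (head at position 1)
Step 2: δ(q0, 1) = (q0, 0, R)  ⊢  00[q0]□ (head at position 2)
Step 3: δ(q0, □) = (q1, □, L)  ⊢  0[q1]0□ (head at position 1)
Step 4: δ(q1, 0) = (q1, 0, L)  ⊢  [q1]00□ (head at position 0)
Step 5: δ(q1, 0) = (q1, 0, L)  ⊢  [q1]□00□ (head at position -1)
Step 6: δ(q1, □) = (qA, □, R)  ⊢  □[qA]00□ (head at position 0)
The machine is in qA, so it halts and accepts.
Tape content when halted (ignoring surrounding blanks): 00

Final answer: Output: 00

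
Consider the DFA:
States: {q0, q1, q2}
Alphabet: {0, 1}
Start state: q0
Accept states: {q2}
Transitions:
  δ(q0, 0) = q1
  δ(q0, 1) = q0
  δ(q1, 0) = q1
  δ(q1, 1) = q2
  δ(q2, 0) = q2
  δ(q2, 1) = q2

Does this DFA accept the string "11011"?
Processing string "11011":
  q0 --1--> q0
  q0 --1--> q0
  q0 --0--> q1
  q1 --1--> q2
  q2 --1--> q2
Final state: q2
Accept states: {q2}
q2 is an accept state, so the string is accepted.

Final answer: Yes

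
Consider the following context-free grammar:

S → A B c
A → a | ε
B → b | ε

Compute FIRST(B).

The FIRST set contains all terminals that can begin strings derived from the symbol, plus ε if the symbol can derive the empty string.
B → b contributes b; B → ε makes B nullable, contributing ε. FIRST(B) = {b, ε}.

Final answer: {b, ε}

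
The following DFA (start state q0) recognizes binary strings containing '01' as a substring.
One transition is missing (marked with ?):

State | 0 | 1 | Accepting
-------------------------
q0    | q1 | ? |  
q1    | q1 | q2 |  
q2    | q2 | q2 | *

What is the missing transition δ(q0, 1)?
q0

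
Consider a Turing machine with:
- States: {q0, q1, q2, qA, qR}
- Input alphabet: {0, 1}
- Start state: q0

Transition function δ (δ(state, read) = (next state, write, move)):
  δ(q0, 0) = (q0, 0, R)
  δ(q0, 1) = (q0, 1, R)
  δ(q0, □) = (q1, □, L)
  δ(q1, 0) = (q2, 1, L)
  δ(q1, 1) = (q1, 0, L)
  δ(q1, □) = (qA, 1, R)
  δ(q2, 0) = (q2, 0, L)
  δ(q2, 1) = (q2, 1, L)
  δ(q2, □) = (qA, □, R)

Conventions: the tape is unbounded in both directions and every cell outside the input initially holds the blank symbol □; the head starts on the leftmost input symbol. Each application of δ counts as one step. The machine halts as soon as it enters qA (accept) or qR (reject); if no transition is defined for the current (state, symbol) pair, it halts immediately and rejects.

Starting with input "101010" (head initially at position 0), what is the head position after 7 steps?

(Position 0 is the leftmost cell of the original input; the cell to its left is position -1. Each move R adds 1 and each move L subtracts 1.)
Step 0: [q0]101010 (head at position 0)
Step 1: δ(q0, 1) = (q0, 1, R)  ⊢  1[q0]01010 (head at position 1)
Step 2: δ(q0, 0) = (q0, 0, R)  ⊢  10[q0]1010 (head at position 2)
Step 3: δ(q0, 1) = (q0, 1, R)  ⊢  101[q0]010 (head at position 3)
Step 4: δ(q0, 0) = (q0, 0, R)  ⊢  1010[q0]10 (head at position 4)
Step 5: δ(q0, 1) = (q0, 1, R)  ⊢  10101[q0]0 (head at position 5)
Step 6: δ(q0, 0) = (q0, 0, R)  ⊢  101010[q0]□ (head at position 6)
Step 7: δ(q0, □) = (q1, □, L)  ⊢  10101[q1]0□ (head at position 5)
Head position after 7 steps: 5

Final answer: Position 5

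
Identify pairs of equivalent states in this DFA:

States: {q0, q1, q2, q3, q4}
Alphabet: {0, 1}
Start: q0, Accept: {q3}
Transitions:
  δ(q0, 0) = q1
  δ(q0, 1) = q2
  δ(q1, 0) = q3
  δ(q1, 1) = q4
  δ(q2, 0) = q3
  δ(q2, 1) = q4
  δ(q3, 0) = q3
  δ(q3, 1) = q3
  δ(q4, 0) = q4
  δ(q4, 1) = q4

Using the table-filling algorithm:
Round 0 – mark pairs where exactly one state is accepting: (q0,q3), (q1,q3), (q2,q3), (q3,q4)
Round 1 – newly marked: (q0,q1) [on 0: q1 vs q3, already marked]; (q0,q2) [on 0: q1 vs q3, already marked]; (q1,q4) [on 0: q3 vs q4, already marked]; (q2,q4) [on 0: q3 vs q4, already marked]
Round 2 – newly marked: (q0,q4) [on 0: q1 vs q4, already marked]
No further pairs can be marked.
(q1, q2) unmarked: δ(q1,0)=q3, δ(q2,0)=q3; δ(q1,1)=q4, δ(q2,1)=q4 → equivalent
Equivalent pairs: (q1, q2)

Final answer: Equivalent pairs: (q1, q2)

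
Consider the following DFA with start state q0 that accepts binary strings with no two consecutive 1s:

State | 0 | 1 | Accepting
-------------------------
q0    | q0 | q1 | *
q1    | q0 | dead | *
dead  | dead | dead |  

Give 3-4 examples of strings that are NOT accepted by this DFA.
Any strings that end in a non-accepting state work; for example:
"11": q0 → q1 → dead; dead is not accepting → rejected
"011": q0 → q0 → q1 → dead; dead is not accepting → rejected
"1011": q0 → q1 → q0 → q1 → dead; dead is not accepting → rejected
"1101": q0 → q1 → dead → dead → dead; dead is not accepting → rejected

Final answer: "11", "011", "1011", "1101"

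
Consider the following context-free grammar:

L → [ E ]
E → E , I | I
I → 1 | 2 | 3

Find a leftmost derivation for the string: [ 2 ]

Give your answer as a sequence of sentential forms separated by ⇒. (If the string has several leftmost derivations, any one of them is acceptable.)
Start with L.
Step 1: the leftmost non-terminal is L; apply L → [ E ]:  [ E ]
Step 2: the leftmost non-terminal is E; apply E → I:  [ I ]
Step 3: the leftmost non-terminal is I; apply I → 2:  [ 2 ]

Final answer: L ⇒ [ E ] ⇒ [ I ] ⇒ [ 2 ]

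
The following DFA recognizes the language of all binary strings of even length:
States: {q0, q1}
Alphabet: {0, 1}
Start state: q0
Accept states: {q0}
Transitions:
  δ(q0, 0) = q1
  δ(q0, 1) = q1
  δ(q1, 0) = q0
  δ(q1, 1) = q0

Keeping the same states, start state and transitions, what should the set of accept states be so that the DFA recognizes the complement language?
The DFA is complete (every state has a transition on every symbol), so the complement
is recognized by the same DFA with accepting and non-accepting states swapped.
Original accept states: {q0}
Complement accept states = All states - Original accept states
= {q0, q1} - {q0}
= {q1}
Complement language: strings of ODD length

Final answer: {q1}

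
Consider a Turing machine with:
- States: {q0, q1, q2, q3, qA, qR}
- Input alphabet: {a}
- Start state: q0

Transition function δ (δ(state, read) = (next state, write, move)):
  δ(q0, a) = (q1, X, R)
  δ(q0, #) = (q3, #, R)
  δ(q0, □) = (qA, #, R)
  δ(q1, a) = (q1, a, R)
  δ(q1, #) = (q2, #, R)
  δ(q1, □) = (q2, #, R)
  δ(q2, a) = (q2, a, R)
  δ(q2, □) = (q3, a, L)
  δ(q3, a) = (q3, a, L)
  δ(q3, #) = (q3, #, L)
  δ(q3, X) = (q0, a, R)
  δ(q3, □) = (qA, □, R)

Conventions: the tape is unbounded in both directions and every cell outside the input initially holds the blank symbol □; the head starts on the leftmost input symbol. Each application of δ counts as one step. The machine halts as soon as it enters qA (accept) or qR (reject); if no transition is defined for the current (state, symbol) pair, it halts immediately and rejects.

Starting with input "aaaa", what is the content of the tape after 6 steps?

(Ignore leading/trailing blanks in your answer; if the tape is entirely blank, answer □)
Step 0: [q0]aaaa (head at position 0)
Step 1: δ(q0, a) = (q1, X, R)  ⊢  X[q1]aaa (head at position 1)
Step 2: δ(q1, a) = (q1, a, R)  ⊢  Xa[q1]aa (head at position 2)
Step 3: δ(q1, a) = (q1, a, R)  ⊢  Xaa[q1]a (head at position 3)
Step 4: δ(q1, a) = (q1, a, R)  ⊢  Xaaa[q1]□ (head at position 4)
Step 5: δ(q1, □) = (q2, #, R)  ⊢  Xaaa#[q2]□ (head at position 5)
Step 6: δ(q2, □) = (q3, a, L)  ⊢  Xaaa[q3]#a (head at position 4)
Tape after 6 steps (ignoring surrounding blanks): Xaaa#a

Final answer: Tape: Xaaa#a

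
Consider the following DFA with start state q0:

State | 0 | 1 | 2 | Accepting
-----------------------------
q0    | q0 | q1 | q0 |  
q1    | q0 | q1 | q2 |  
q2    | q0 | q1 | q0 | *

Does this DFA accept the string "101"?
Start in q0.
Read '1': q0 → q1
Read '0': q1 → q0
Read '1': q0 → q1
Final state q1 is not accepting, so the string is rejected.

Final answer: No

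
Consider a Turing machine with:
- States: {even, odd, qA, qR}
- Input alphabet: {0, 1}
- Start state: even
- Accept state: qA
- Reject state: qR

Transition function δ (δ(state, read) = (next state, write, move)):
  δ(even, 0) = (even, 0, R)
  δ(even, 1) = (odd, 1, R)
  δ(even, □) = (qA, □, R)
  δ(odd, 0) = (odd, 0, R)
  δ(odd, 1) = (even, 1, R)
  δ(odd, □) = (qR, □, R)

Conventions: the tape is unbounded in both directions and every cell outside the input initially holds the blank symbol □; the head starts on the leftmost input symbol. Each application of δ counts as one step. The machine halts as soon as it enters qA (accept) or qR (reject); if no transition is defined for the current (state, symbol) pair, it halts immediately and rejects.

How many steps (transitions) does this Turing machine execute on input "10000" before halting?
Step 0: [even]10000 (head at position 0)
Step 1: δ(even, 1) = (odd, 1, R)  ⊢  1[odd]0000 (head at position 1)
Step 2: δ(odd, 0) = (odd, 0, R)  ⊢  10[odd]000 (head at position 2)
Step 3: δ(odd, 0) = (odd, 0, R)  ⊢  100[odd]00 (head at position 3)
Step 4: δ(odd, 0) = (odd, 0, R)  ⊢  1000[odd]0 (head at position 4)
Step 5: δ(odd, 0) = (odd, 0, R)  ⊢  10000[odd]□ (head at position 5)
Step 6: δ(odd, □) = (qR, □, R)  ⊢  10000□[qR]□ (head at position 6)
The machine is in qR, so it halts and rejects.
Number of transitions executed: 6.

Final answer: 6 steps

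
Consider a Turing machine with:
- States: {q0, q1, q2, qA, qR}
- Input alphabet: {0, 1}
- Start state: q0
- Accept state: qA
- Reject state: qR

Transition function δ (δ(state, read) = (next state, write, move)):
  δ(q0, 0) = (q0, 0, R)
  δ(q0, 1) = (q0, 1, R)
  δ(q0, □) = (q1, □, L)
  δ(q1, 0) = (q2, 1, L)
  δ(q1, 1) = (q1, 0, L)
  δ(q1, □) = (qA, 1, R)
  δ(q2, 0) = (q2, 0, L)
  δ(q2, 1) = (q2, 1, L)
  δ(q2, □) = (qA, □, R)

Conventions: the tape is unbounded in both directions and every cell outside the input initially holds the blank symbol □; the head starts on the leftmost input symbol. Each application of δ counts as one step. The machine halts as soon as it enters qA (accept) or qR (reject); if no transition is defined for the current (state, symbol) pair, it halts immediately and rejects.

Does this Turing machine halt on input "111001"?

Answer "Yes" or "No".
Step 0: [q0]111001 (head at position 0)
Step 1: δ(q0, 1) = (q0, 1, R)  ⊢  1[q0]11001 (head at position 1)
Step 2: δ(q0, 1) = (q0, 1, R)  ⊢  11[q0]1001 (head at position 2)
Step 3: δ(q0, 1) = (q0, 1, R)  ⊢  111[q0]001 (head at position 3)
Step 4: δ(q0, 0) = (q0, 0, R)  ⊢  1110[q0]01 (head at position 4)
Step 5: δ(q0, 0) = (q0, 0, R)  ⊢  11100[q0]1 (head at position 5)
Step 6: δ(q0, 1) = (q0, 1, R)  ⊢  111001[q0]□ (head at position 6)
Step 7: δ(q0, □) = (q1, □, L)  ⊢  11100[q1]1□ (head at position 5)
Step 8: δ(q1, 1) = (q1, 0, L)  ⊢  1110[q1]00□ (head at position 4)
Step 9: δ(q1, 0) = (q2, 1, L)  ⊢  111[q2]010□ (head at position 3)
Step 10: δ(q2, 0) = (q2, 0, L)  ⊢  11[q2]1010□ (head at position 2)
Step 11: δ(q2, 1) = (q2, 1, L)  ⊢  1[q2]11010□ (head at position 1)
Step 12: δ(q2, 1) = (q2, 1, L)  ⊢  [q2]111010□ (head at position 0)
Step 13: δ(q2, 1) = (q2, 1, L)  ⊢  [q2]□111010□ (head at position -1)
Step 14: δ(q2, □) = (qA, □, R)  ⊢  □[qA]111010□ (head at position 0)
The machine is in qA, so it halts and accepts.
It halts after 14 steps.

Final answer: Yes - halts after 14 steps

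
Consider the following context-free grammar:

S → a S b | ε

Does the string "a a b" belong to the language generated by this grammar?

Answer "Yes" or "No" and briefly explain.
Every derivation applies S → a S b some number n of times and then S → ε, producing a^n b^n with equally many a's and b's. The string a a b has two a's but only one b, so it cannot be derived.

Final answer: No - no valid derivation exists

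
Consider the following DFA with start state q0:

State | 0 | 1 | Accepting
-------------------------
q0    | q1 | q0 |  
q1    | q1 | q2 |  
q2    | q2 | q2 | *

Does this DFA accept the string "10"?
Start in q0.
Read '1': q0 → q0
Read '0': q0 → q1
Final state q1 is not accepting, so the string is rejected.

Final answer: No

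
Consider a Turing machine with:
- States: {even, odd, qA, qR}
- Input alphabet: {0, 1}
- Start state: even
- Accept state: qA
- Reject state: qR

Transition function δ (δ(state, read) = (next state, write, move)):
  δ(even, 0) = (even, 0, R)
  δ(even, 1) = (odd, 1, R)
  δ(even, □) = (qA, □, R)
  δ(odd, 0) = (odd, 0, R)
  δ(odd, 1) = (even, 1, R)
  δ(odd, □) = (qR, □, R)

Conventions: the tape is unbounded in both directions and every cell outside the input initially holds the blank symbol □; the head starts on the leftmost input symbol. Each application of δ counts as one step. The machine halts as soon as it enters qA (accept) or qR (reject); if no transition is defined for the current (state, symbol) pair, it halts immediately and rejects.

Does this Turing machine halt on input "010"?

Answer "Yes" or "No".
Step 0: [even]010 (head at position 0)
Step 1: δ(even, 0) = (even, 0, R)  ⊢  0[even]10 (head at position 1)
Step 2: δ(even, 1) = (odd, 1, R)  ⊢  01[odd]0 (head at position 2)
Step 3: δ(odd, 0) = (odd, 0, R)  ⊢  010[odd]□ (head at position 3)
Step 4: δ(odd, □) = (qR, □, R)  ⊢  010□[qR]□ (head at position 4)
The machine is in qR, so it halts and rejects.
It halts after 4 steps.

Final answer: Yes - halts after 4 steps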